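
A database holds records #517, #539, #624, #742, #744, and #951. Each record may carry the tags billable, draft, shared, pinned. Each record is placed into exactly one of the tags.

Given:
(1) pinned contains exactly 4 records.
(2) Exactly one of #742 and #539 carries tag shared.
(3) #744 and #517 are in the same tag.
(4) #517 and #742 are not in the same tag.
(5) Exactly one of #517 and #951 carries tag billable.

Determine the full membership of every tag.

billable = {#951}; draft = {}; shared = {#742}; pinned = {#517, #539, #624, #744}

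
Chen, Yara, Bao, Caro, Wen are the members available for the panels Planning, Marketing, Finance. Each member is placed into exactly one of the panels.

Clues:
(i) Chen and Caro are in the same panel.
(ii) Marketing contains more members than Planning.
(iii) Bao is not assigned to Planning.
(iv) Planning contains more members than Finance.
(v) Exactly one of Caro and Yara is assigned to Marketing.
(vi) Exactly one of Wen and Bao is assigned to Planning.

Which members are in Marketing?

Marketing = {Bao, Caro, Chen}

From (iii): Bao ∉ Planning.
(vi) (exactly one): Wen ∈ Planning.
Suppose Chen ∉ Marketing: no assignment then satisfies all the clues, so Chen ∈ Marketing.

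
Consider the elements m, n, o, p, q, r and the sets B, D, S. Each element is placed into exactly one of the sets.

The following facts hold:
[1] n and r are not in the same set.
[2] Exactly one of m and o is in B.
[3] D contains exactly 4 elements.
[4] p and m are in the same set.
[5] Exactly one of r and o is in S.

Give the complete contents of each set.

B = {o}; D = {m, n, p, q}; S = {r}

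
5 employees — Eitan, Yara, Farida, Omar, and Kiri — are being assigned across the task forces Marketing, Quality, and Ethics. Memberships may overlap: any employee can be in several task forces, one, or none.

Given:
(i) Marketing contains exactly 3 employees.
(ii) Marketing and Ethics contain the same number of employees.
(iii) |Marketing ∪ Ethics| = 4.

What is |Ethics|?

3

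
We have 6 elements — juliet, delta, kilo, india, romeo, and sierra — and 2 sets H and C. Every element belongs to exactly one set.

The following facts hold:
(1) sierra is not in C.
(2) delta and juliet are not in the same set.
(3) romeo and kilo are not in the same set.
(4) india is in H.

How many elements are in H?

From (1): sierra ∉ C.
From (4): india ∈ H.
Only one set left: sierra ∈ H.

4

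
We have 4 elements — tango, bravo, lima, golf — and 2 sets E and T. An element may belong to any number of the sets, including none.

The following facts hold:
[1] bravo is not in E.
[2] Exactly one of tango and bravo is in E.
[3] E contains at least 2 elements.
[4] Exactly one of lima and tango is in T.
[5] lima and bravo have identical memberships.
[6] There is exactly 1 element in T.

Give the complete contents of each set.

E = {golf, tango}; T = {tango}

From (1): bravo ∉ E.
(2) (exactly one): tango ∈ E.
(5): lima matches bravo: lima ∉ E.
(3): only 2 candidates remain for E, so all are in.
Suppose tango ∉ T: no assignment then satisfies all the clues, so tango ∈ T.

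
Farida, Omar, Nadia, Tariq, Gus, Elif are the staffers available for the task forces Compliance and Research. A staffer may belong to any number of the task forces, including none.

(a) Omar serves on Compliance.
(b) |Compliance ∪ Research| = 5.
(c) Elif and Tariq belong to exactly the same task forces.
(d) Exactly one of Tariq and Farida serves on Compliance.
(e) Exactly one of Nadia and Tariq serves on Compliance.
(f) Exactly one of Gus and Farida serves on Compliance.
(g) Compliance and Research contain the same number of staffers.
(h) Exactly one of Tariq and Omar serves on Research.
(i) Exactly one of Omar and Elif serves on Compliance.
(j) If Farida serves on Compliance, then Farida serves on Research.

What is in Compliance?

Compliance = {Farida, Nadia, Omar}

From (a): Omar ∈ Compliance.
(i) (exactly one): Elif ∉ Compliance.
(c): Tariq matches Elif: Tariq ∉ Compliance.
(d) (exactly one): Farida ∈ Compliance.
(e) (exactly one): Nadia ∈ Compliance.
(f) (exactly one): Gus ∉ Compliance.
(j): Farida ∈ Research.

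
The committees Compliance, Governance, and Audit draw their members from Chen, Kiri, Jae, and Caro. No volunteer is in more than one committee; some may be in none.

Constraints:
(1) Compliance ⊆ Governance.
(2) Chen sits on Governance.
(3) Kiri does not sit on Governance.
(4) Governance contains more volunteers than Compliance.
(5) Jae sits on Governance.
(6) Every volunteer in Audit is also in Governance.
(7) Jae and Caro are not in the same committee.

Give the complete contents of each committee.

From (2): Chen ∈ Governance.
From (3): Kiri ∉ Governance.
From (5): Jae ∈ Governance.
(1) contrapositive: Kiri ∉ Compliance.
(6) contrapositive: Kiri ∉ Audit.
(7): Caro ∉ Governance.
(1) contrapositive: Caro ∉ Compliance.
(6) contrapositive: Caro ∉ Audit.

Compliance = {}; Governance = {Chen, Jae}; Audit = {}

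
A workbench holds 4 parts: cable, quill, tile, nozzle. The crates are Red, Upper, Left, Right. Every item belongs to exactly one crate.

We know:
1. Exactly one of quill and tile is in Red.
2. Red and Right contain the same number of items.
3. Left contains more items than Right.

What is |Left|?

2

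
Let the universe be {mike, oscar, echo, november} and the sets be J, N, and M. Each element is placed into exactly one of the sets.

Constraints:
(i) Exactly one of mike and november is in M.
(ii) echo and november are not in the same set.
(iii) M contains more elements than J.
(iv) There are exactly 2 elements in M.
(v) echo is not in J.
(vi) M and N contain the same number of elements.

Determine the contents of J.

From (v): echo ∉ J.
Suppose mike ∈ J: no assignment then satisfies all the clues, so mike ∉ J.

J = {}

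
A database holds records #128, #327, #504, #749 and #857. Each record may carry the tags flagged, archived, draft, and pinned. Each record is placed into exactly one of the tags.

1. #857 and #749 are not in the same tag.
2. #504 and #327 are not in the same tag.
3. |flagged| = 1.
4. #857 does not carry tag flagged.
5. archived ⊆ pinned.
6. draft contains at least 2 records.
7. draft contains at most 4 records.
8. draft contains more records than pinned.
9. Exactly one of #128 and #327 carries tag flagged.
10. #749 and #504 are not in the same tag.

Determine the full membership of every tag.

flagged = {#327}; archived = {}; draft = {#128, #504, #857}; pinned = {#749}

From (4): #857 ∉ flagged.
Suppose #128 ∈ flagged: no assignment then satisfies all the clues, so #128 ∉ flagged.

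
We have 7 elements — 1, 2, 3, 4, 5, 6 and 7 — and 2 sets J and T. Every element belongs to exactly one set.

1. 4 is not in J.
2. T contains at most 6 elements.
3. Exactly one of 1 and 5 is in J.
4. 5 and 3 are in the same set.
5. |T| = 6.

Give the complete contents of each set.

J = {1}; T = {2, 3, 4, 5, 6, 7}

From (1): 4 ∉ J.
Only one set left: 4 ∈ T.
Suppose 1 ∉ J: no assignment then satisfies all the clues, so 1 ∈ J.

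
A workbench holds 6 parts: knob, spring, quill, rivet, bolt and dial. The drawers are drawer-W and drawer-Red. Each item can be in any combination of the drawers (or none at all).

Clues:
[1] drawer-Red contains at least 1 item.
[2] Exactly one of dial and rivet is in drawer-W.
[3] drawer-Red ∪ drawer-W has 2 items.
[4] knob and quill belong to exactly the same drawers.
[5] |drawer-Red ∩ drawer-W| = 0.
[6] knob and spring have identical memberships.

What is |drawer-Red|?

1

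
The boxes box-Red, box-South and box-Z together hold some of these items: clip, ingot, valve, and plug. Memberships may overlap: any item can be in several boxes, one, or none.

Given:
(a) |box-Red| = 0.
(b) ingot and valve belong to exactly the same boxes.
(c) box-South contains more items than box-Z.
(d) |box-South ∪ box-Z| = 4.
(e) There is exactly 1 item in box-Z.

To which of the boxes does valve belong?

valve: box-South

(a): box-Red already has 0, so the rest are out.
Suppose valve ∉ box-South: no assignment then satisfies all the clues, so valve ∈ box-South.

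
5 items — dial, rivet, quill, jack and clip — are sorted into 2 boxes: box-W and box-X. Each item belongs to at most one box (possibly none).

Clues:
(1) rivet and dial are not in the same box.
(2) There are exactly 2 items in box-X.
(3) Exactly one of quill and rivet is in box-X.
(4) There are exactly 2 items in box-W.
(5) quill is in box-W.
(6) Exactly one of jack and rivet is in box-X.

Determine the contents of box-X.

From (5): quill ∈ box-W.
(3) (exactly one): rivet ∈ box-X.
(6) (exactly one): jack ∉ box-X.
(1): dial ∉ box-X.
(2): only 2 candidates remain for box-X, so all are in.

box-X = {clip, rivet}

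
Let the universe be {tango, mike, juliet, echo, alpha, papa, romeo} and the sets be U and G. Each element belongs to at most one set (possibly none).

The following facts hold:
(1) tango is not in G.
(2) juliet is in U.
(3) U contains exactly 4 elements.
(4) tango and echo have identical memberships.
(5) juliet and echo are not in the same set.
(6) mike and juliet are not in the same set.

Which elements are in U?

U = {alpha, juliet, papa, romeo}

From (1): tango ∉ G.
From (2): juliet ∈ U.
(4): echo matches tango: echo ∉ G.
(5): echo ∉ U.
(6): mike ∉ U.
(4): tango matches echo: tango ∉ U.
(3): only 4 candidates remain for U, so all are in.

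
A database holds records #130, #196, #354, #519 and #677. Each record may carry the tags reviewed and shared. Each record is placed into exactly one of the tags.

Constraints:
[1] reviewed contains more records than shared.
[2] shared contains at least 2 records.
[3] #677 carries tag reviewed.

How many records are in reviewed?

3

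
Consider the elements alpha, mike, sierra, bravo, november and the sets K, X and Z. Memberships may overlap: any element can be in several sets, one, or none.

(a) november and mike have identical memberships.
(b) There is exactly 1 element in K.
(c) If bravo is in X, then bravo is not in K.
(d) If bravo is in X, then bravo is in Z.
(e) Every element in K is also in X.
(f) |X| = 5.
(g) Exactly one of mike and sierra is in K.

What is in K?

K = {sierra}

(f): only 5 candidates remain for X, so all are in.
(c): bravo ∉ K.
(d): bravo ∈ Z.
Suppose alpha ∈ K: no assignment then satisfies all the clues, so alpha ∉ K.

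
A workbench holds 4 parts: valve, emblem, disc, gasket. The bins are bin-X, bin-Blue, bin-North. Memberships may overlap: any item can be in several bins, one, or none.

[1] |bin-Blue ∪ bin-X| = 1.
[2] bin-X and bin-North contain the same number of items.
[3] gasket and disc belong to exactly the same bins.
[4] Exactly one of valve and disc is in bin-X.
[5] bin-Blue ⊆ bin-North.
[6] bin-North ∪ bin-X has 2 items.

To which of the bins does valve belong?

valve: bin-X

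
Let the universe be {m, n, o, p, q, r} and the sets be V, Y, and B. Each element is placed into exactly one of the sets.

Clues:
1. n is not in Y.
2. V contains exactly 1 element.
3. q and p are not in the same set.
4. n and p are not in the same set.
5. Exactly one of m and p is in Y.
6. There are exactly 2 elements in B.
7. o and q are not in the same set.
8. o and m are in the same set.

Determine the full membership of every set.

V = {p}; Y = {m, o, r}; B = {n, q}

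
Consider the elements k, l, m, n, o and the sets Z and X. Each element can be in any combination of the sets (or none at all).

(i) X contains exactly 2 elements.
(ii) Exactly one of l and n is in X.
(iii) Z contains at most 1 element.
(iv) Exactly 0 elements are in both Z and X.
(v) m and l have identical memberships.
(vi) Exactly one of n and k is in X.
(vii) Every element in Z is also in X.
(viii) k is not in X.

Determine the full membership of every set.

Z = {}; X = {n, o}

From (viii): k ∉ X.
(vi) (exactly one): n ∈ X.
(vii) contrapositive: k ∉ Z.
(ii) (exactly one): l ∉ X.
(v): m matches l: m ∉ X.
(vii) contrapositive: l ∉ Z.
(vii) contrapositive: m ∉ Z.
(i): only 2 candidates remain for X, so all are in.
Suppose n ∈ Z: no assignment then satisfies all the clues, so n ∉ Z.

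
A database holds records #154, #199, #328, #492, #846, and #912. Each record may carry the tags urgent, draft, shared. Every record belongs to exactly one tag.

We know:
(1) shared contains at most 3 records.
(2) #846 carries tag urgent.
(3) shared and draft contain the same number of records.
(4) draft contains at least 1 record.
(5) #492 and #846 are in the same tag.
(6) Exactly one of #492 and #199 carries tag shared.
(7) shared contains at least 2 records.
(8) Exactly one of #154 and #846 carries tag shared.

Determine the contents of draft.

draft = {#328, #912}

From (2): #846 ∈ urgent.
(5): #492 matches #846: #492 ∈ urgent.
(6) (exactly one): #199 ∈ shared.
(8) (exactly one): #154 ∈ shared.
Suppose #328 ∉ draft: no assignment then satisfies all the clues, so #328 ∈ draft.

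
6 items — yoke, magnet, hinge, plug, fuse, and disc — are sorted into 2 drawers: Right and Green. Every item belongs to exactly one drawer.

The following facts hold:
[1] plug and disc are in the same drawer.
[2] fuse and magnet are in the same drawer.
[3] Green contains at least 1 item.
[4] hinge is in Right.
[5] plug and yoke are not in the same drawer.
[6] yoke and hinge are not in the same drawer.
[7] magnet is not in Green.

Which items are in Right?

From (4): hinge ∈ Right.
From (7): magnet ∉ Green.
(2): fuse matches magnet: fuse ∉ Green.
(6): yoke ∉ Right.
Only one drawer left: yoke ∈ Green.
Only one drawer left: magnet ∈ Right.
Only one drawer left: fuse ∈ Right.
(5): plug ∉ Green.
Only one drawer left: plug ∈ Right.
(1): disc matches plug: disc ∈ Right.

Right = {disc, fuse, hinge, magnet, plug}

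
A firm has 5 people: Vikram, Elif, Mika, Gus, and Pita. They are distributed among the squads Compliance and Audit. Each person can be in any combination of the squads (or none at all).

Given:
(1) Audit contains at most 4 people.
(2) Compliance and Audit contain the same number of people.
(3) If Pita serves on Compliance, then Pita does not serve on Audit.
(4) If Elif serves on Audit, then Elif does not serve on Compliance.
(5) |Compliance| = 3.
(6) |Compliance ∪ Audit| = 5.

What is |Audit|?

3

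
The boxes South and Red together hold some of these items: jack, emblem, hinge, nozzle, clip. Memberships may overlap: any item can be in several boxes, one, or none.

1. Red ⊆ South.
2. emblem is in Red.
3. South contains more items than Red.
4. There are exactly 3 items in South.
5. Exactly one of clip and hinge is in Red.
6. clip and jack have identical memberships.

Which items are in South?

South = {emblem, hinge, nozzle}

From (2): emblem ∈ Red.
(1) with emblem ∈ Red: emblem ∈ South.
Suppose jack ∈ South: no assignment then satisfies all the clues, so jack ∉ South.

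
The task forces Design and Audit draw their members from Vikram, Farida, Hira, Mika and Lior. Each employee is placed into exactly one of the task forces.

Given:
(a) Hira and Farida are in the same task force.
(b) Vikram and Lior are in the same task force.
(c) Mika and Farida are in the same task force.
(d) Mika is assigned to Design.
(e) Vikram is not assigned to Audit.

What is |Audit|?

From (d): Mika ∈ Design.
From (e): Vikram ∉ Audit.
(b): Lior matches Vikram: Lior ∉ Audit.
(c): Farida matches Mika: Farida ∈ Design.
Only one task force left: Vikram ∈ Design.
Only one task force left: Lior ∈ Design.
(a): Hira matches Farida: Hira ∈ Design.

0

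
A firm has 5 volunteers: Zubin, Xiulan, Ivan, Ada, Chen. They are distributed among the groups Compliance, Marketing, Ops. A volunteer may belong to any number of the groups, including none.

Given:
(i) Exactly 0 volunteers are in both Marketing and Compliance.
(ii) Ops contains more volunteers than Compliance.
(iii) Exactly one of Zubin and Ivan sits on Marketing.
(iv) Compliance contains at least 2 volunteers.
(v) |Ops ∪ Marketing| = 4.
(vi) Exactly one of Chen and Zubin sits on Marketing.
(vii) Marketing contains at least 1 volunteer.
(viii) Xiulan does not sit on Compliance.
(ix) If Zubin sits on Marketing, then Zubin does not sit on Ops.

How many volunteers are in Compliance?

2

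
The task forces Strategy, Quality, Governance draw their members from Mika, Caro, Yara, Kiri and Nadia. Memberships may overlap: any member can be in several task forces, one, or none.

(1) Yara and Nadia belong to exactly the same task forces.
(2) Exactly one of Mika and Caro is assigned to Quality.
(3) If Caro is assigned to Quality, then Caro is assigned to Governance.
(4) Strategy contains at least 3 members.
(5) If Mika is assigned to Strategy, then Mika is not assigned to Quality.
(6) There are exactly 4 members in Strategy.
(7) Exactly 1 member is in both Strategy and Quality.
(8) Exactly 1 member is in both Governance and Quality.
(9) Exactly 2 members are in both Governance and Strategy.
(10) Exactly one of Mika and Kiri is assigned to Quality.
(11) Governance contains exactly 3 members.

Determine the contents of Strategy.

Strategy = {Kiri, Mika, Nadia, Yara}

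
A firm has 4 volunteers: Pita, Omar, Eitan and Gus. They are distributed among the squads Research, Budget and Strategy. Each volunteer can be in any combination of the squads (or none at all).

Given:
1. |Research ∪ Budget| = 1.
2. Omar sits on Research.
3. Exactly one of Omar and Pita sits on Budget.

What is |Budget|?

1

From (2): Omar ∈ Research.
Suppose Pita ∈ Research: no assignment then satisfies all the clues, so Pita ∉ Research.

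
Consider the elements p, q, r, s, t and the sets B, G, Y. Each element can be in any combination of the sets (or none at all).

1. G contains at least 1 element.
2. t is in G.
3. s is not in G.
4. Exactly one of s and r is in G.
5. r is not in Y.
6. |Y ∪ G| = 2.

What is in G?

G = {r, t}

From (2): t ∈ G.
From (3): s ∉ G.
From (5): r ∉ Y.
(4) (exactly one): r ∈ G.
Suppose p ∈ G: no assignment then satisfies all the clues, so p ∉ G.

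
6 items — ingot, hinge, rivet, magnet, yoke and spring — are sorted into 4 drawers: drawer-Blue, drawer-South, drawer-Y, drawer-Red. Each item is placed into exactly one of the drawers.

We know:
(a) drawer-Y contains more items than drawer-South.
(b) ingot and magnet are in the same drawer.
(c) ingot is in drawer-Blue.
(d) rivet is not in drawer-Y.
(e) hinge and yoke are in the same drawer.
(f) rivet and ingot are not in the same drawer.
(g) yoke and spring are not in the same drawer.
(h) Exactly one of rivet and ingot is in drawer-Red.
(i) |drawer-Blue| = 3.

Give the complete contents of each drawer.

From (c): ingot ∈ drawer-Blue.
From (d): rivet ∉ drawer-Y.
(b): magnet matches ingot: magnet ∈ drawer-Blue.
(f): rivet ∉ drawer-Blue.
(h) (exactly one): rivet ∈ drawer-Red.
Suppose hinge ∈ drawer-Blue: no assignment then satisfies all the clues, so hinge ∉ drawer-Blue.

drawer-Blue = {ingot, magnet, spring}; drawer-South = {}; drawer-Y = {hinge, yoke}; drawer-Red = {rivet}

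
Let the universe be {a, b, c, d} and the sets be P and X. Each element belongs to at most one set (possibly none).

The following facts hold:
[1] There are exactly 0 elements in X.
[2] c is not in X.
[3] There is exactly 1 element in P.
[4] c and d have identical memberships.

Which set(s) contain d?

From (2): c ∉ X.
(1): X already has 0, so the rest are out.
Suppose d ∈ P: no assignment then satisfies all the clues, so d ∉ P.

d: none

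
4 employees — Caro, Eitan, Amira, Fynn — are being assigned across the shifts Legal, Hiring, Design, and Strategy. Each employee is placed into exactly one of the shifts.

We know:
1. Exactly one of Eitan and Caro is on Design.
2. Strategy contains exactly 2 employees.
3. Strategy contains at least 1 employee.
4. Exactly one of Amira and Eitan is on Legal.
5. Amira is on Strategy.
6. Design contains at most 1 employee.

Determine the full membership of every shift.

From (5): Amira ∈ Strategy.
(4) (exactly one): Eitan ∈ Legal.
(1) (exactly one): Caro ∈ Design.
(2): only 2 candidates remain for Strategy, so all are in.

Legal = {Eitan}; Hiring = {}; Design = {Caro}; Strategy = {Amira, Fynn}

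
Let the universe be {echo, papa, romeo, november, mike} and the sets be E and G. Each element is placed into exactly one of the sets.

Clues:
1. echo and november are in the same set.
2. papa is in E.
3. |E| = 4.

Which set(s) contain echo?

From (2): papa ∈ E.
Suppose echo ∉ E: no assignment then satisfies all the clues, so echo ∈ E.

echo: E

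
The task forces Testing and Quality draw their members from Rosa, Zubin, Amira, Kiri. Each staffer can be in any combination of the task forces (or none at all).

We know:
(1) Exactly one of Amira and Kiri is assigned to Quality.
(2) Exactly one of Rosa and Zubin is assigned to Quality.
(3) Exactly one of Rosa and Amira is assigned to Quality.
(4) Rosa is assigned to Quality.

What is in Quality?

Quality = {Kiri, Rosa}

From (4): Rosa ∈ Quality.
(2) (exactly one): Zubin ∉ Quality.
(3) (exactly one): Amira ∉ Quality.
(1) (exactly one): Kiri ∈ Quality.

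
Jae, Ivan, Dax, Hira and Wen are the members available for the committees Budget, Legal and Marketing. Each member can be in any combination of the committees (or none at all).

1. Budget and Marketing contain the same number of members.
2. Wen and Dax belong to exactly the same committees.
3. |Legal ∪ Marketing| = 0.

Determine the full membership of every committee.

Budget = {}; Legal = {}; Marketing = {}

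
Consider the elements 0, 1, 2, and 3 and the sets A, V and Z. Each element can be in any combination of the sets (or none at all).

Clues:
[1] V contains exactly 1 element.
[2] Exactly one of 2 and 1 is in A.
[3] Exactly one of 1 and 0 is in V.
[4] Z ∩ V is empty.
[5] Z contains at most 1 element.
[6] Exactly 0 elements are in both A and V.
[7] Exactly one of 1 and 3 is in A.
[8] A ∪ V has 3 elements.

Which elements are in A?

A = {2, 3}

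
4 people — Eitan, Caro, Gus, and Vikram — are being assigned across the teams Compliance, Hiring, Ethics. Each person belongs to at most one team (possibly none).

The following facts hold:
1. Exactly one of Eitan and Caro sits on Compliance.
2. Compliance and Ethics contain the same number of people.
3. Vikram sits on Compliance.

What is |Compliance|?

2

From (3): Vikram ∈ Compliance.
Suppose Eitan ∈ Hiring: no assignment then satisfies all the clues, so Eitan ∉ Hiring.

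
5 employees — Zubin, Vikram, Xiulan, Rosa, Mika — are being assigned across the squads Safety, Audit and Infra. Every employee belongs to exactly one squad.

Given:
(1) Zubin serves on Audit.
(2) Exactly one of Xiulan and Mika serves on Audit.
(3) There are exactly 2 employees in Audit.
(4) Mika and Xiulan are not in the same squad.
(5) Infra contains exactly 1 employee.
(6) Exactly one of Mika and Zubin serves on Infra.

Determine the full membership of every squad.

Safety = {Rosa, Vikram}; Audit = {Xiulan, Zubin}; Infra = {Mika}

From (1): Zubin ∈ Audit.
(6) (exactly one): Mika ∈ Infra.
(2) (exactly one): Xiulan ∈ Audit.
(3): Audit already has 2, so the rest are out.
(5): Infra already has 1, so the rest are out.
Only one squad left: Vikram ∈ Safety.
Only one squad left: Rosa ∈ Safety.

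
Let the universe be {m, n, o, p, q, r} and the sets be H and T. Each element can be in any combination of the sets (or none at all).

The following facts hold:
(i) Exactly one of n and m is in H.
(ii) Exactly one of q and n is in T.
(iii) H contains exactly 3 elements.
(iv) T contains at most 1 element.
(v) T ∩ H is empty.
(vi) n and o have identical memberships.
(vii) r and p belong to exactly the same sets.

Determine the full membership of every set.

H = {m, p, r}; T = {q}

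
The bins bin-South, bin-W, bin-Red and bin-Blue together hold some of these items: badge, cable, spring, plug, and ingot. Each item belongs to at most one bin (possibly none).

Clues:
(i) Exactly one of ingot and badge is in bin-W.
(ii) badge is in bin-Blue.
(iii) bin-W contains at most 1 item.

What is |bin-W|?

From (ii): badge ∈ bin-Blue.
(i) (exactly one): ingot ∈ bin-W.
(iii): bin-W already has 1, so the rest are out.

1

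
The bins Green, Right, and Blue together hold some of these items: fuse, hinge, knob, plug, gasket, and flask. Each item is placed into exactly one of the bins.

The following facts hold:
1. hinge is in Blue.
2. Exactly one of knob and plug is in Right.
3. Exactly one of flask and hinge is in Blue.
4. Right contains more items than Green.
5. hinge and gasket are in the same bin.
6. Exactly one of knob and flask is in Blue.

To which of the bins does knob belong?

knob: Blue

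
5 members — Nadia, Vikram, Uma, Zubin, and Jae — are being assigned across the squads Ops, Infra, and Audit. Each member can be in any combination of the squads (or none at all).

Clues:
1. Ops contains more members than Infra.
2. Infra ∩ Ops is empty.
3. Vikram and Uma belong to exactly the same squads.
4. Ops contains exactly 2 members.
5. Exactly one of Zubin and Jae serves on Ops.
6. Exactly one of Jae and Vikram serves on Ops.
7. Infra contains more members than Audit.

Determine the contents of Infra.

Infra = {Zubin}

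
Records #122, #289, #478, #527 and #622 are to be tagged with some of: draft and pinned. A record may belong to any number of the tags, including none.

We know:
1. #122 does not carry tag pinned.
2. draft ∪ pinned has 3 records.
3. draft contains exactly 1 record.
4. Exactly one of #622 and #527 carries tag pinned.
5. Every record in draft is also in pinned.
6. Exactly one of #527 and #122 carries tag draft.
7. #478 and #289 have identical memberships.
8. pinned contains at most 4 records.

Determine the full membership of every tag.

draft = {#527}; pinned = {#289, #478, #527}

From (1): #122 ∉ pinned.
(5) contrapositive: #122 ∉ draft.
(6) (exactly one): #527 ∈ draft.
(3): draft already has 1, so the rest are out.
(5) with #527 ∈ draft: #527 ∈ pinned.
(4) (exactly one): #622 ∉ pinned.
Suppose #289 ∉ pinned: no assignment then satisfies all the clues, so #289 ∈ pinned.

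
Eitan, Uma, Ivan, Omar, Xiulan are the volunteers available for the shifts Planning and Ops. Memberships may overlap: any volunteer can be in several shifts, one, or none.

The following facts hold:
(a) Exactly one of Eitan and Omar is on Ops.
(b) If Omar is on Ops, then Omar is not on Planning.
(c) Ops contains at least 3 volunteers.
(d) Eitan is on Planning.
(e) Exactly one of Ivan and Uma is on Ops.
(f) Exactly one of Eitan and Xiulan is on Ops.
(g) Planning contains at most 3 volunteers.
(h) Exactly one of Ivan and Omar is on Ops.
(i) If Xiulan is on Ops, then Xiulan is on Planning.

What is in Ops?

Ops = {Omar, Uma, Xiulan}

From (d): Eitan ∈ Planning.
Suppose Eitan ∈ Ops: no assignment then satisfies all the clues, so Eitan ∉ Ops.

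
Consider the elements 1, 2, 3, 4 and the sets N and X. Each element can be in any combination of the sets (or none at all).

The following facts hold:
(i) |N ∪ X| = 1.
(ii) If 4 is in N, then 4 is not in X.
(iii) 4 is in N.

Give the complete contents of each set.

N = {4}; X = {}

From (iii): 4 ∈ N.
(ii): 4 ∉ X.
Suppose 1 ∈ N: no assignment then satisfies all the clues, so 1 ∉ N.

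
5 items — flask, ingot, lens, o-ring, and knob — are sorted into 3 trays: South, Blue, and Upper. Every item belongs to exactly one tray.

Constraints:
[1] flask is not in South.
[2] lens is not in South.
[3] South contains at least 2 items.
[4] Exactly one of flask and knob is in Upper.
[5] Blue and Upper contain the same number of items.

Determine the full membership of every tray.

South = {ingot, knob, o-ring}; Blue = {lens}; Upper = {flask}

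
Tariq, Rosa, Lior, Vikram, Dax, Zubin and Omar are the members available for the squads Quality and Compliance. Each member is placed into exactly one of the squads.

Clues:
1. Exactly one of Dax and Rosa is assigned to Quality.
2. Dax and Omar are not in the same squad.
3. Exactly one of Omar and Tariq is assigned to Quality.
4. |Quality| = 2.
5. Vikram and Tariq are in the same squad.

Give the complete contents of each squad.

Quality = {Omar, Rosa}; Compliance = {Dax, Lior, Tariq, Vikram, Zubin}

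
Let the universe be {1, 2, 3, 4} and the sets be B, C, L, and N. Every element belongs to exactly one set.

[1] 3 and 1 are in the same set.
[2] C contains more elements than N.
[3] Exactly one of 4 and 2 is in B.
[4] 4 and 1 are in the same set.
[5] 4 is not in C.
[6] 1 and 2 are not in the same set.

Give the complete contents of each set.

B = {1, 3, 4}; C = {2}; L = {}; N = {}

From (5): 4 ∉ C.
(4): 1 matches 4: 1 ∉ C.
(1): 3 matches 1: 3 ∉ C.
Suppose 1 ∉ B: no assignment then satisfies all the clues, so 1 ∈ B.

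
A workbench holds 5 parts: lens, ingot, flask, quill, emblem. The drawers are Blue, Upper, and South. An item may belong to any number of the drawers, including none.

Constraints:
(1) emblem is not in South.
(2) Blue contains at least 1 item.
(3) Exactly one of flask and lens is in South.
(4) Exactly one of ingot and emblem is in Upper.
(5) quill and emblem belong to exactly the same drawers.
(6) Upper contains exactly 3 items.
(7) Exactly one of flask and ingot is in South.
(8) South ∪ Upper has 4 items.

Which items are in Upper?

Upper = {emblem, lens, quill}

From (1): emblem ∉ South.
(5): quill matches emblem: quill ∉ South.
Suppose lens ∉ Upper: no assignment then satisfies all the clues, so lens ∈ Upper.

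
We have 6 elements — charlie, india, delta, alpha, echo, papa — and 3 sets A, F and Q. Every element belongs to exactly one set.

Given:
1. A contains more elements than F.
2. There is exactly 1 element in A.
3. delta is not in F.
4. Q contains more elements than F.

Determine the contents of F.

F = {}

From (3): delta ∉ F.
Suppose charlie ∈ F: no assignment then satisfies all the clues, so charlie ∉ F.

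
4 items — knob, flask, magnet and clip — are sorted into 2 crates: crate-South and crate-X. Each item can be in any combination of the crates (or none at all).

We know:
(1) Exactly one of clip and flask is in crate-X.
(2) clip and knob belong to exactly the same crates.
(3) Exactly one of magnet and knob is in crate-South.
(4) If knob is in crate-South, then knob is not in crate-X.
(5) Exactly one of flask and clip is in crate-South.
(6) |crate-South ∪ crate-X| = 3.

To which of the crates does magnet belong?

magnet: none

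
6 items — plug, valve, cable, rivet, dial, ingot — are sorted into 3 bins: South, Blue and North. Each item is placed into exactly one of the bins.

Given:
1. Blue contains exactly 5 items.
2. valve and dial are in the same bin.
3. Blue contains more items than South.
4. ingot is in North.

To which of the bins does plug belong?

From (4): ingot ∈ North.
(1): only 5 candidates remain for Blue, so all are in.

plug: Blue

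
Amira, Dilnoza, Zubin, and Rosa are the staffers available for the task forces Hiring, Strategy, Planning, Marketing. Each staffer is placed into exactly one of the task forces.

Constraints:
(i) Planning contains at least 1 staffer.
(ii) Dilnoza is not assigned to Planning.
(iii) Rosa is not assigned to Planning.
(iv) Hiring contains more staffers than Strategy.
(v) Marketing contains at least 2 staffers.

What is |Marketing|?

2

From (ii): Dilnoza ∉ Planning.
From (iii): Rosa ∉ Planning.
Suppose Amira ∈ Strategy: no assignment then satisfies all the clues, so Amira ∉ Strategy.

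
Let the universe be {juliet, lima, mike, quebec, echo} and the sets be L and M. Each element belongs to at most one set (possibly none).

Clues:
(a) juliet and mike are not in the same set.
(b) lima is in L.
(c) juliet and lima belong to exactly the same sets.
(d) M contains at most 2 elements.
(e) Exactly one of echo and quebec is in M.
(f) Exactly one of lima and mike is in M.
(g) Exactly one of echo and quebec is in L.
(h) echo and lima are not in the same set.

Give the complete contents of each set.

From (b): lima ∈ L.
(c): juliet matches lima: juliet ∈ L.
(f) (exactly one): mike ∈ M.
(h): echo ∉ L.
(g) (exactly one): quebec ∈ L.
(e) (exactly one): echo ∈ M.

L = {juliet, lima, quebec}; M = {echo, mike}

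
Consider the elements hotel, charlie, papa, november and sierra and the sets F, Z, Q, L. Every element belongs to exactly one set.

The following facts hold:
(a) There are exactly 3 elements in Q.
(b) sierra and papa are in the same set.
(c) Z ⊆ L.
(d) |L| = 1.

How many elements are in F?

1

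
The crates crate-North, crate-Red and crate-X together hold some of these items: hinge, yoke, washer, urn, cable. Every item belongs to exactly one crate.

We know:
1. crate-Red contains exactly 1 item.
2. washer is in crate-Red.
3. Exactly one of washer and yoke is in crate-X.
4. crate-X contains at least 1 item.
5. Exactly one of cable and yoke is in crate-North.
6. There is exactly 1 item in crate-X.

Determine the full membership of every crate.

crate-North = {cable, hinge, urn}; crate-Red = {washer}; crate-X = {yoke}

From (2): washer ∈ crate-Red.
(1): crate-Red already has 1, so the rest are out.
(3) (exactly one): yoke ∈ crate-X.
(5) (exactly one): cable ∈ crate-North.
(6): crate-X already has 1, so the rest are out.
Only one crate left: hinge ∈ crate-North.
Only one crate left: urn ∈ crate-North.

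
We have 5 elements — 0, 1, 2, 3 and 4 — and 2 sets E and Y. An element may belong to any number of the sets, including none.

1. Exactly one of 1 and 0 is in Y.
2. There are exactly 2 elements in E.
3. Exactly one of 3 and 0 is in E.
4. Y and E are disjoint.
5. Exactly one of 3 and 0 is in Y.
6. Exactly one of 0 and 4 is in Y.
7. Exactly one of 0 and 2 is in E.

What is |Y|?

1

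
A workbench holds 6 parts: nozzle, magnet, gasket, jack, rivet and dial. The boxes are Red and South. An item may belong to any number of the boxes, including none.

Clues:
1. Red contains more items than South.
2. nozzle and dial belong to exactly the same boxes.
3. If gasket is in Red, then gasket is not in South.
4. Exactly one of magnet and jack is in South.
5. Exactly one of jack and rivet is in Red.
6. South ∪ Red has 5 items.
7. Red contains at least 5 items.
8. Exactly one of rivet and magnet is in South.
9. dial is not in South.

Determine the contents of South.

South = {magnet}

From (9): dial ∉ South.
(2): nozzle matches dial: nozzle ∉ South.
Suppose magnet ∉ South: no assignment then satisfies all the clues, so magnet ∈ South.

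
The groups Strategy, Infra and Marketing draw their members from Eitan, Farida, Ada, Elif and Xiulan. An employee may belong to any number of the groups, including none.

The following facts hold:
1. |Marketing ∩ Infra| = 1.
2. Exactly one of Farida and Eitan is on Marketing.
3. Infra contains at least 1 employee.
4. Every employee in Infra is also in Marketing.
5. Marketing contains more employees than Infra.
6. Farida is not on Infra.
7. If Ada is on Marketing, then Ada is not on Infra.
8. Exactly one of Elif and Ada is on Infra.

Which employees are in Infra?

Infra = {Elif}

From (6): Farida ∉ Infra.
Suppose Eitan ∈ Infra: no assignment then satisfies all the clues, so Eitan ∉ Infra.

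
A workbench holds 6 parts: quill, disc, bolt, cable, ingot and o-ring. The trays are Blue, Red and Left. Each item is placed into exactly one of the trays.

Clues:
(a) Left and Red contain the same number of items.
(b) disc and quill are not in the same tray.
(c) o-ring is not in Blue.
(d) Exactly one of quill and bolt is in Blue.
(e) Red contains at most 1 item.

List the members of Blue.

Blue = {bolt, cable, disc, ingot}

From (c): o-ring ∉ Blue.
Suppose quill ∈ Blue: no assignment then satisfies all the clues, so quill ∉ Blue.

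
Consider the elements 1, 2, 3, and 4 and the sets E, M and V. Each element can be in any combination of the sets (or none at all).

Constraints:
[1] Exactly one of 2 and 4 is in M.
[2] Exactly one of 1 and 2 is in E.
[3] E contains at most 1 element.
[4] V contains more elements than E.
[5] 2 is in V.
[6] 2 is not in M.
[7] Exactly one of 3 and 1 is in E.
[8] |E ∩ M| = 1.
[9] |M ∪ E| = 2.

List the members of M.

From (5): 2 ∈ V.
From (6): 2 ∉ M.
(1) (exactly one): 4 ∈ M.
Suppose 1 ∉ M: no assignment then satisfies all the clues, so 1 ∈ M.

M = {1, 4}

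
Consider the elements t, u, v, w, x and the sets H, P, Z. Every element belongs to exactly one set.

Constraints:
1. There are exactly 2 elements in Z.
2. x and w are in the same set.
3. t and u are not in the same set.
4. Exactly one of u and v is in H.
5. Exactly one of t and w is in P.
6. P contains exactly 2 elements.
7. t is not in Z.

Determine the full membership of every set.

H = {u}; P = {t, v}; Z = {w, x}

From (7): t ∉ Z.
Suppose t ∈ H: no assignment then satisfies all the clues, so t ∉ H.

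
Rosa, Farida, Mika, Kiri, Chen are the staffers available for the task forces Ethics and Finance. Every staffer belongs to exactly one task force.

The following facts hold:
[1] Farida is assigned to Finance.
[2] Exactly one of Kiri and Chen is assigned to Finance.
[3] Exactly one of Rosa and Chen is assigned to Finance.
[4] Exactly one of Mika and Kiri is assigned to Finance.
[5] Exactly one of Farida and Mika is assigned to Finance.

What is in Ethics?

Ethics = {Chen, Mika}

From (1): Farida ∈ Finance.
(5) (exactly one): Mika ∉ Finance.
Only one task force left: Mika ∈ Ethics.
(4) (exactly one): Kiri ∈ Finance.
(2) (exactly one): Chen ∉ Finance.
(3) (exactly one): Rosa ∈ Finance.
Only one task force left: Chen ∈ Ethics.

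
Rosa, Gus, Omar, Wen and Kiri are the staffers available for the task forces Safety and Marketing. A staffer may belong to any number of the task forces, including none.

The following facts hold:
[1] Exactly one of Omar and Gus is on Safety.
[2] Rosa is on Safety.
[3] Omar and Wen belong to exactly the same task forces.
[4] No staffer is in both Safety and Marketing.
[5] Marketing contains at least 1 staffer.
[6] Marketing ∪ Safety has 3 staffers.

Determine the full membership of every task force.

Safety = {Gus, Rosa}; Marketing = {Kiri}

From (2): Rosa ∈ Safety.
(4) (disjoint): Rosa ∉ Marketing.
Suppose Gus ∉ Safety: no assignment then satisfies all the clues, so Gus ∈ Safety.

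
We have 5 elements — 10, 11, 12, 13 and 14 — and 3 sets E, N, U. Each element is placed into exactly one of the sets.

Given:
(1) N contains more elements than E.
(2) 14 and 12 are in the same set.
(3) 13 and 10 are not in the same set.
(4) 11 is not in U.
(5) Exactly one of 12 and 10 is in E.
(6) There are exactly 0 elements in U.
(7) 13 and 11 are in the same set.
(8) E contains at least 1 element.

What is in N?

N = {11, 12, 13, 14}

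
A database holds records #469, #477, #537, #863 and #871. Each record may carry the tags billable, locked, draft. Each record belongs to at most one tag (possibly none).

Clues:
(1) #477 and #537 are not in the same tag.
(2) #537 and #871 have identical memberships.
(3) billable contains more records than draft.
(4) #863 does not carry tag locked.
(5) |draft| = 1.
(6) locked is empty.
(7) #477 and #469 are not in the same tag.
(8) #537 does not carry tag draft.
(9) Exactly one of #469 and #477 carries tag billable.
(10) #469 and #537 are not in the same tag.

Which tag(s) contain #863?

#863: billable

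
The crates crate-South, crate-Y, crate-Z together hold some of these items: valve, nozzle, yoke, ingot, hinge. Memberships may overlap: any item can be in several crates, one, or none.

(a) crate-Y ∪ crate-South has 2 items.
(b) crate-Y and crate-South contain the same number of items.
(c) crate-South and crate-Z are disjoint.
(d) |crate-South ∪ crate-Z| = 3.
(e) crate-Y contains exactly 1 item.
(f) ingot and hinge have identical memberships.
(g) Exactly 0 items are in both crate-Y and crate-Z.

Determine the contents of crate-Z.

crate-Z = {hinge, ingot}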